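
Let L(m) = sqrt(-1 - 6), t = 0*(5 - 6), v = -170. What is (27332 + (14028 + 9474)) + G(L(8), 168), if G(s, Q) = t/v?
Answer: 50834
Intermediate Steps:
t = 0 (t = 0*(-1) = 0)
L(m) = I*sqrt(7) (L(m) = sqrt(-7) = I*sqrt(7))
G(s, Q) = 0 (G(s, Q) = 0/(-170) = 0*(-1/170) = 0)
(27332 + (14028 + 9474)) + G(L(8), 168) = (27332 + (14028 + 9474)) + 0 = (27332 + 23502) + 0 = 50834 + 0 = 50834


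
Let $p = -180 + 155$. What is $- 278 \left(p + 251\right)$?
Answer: $-62828$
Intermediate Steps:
$p = -25$
$- 278 \left(p + 251\right) = - 278 \left(-25 + 251\right) = \left(-278\right) 226 = -62828$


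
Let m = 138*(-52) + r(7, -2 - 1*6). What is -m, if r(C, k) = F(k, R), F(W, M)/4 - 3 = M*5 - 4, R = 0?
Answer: 7180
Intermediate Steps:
F(W, M) = -4 + 20*M (F(W, M) = 12 + 4*(M*5 - 4) = 12 + 4*(5*M - 4) = 12 + 4*(-4 + 5*M) = 12 + (-16 + 20*M) = -4 + 20*M)
r(C, k) = -4 (r(C, k) = -4 + 20*0 = -4 + 0 = -4)
m = -7180 (m = 138*(-52) - 4 = -7176 - 4 = -7180)
-m = -1*(-7180) = 7180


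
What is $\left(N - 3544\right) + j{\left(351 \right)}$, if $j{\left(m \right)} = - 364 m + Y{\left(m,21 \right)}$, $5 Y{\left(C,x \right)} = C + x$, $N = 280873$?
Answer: $\frac{748197}{5} \approx 1.4964 \cdot 10^{5}$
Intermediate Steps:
$Y{\left(C,x \right)} = \frac{C}{5} + \frac{x}{5}$ ($Y{\left(C,x \right)} = \frac{C + x}{5} = \frac{C}{5} + \frac{x}{5}$)
$j{\left(m \right)} = \frac{21}{5} - \frac{1819 m}{5}$ ($j{\left(m \right)} = - 364 m + \left(\frac{m}{5} + \frac{1}{5} \cdot 21\right) = - 364 m + \left(\frac{m}{5} + \frac{21}{5}\right) = - 364 m + \left(\frac{21}{5} + \frac{m}{5}\right) = \frac{21}{5} - \frac{1819 m}{5}$)
$\left(N - 3544\right) + j{\left(351 \right)} = \left(280873 - 3544\right) + \left(\frac{21}{5} - \frac{638469}{5}\right) = 277329 + \left(\frac{21}{5} - \frac{638469}{5}\right) = 277329 - \frac{638448}{5} = \frac{748197}{5}$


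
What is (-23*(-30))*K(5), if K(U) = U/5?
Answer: 690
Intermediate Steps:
K(U) = U/5 (K(U) = U*(⅕) = U/5)
(-23*(-30))*K(5) = (-23*(-30))*((⅕)*5) = 690*1 = 690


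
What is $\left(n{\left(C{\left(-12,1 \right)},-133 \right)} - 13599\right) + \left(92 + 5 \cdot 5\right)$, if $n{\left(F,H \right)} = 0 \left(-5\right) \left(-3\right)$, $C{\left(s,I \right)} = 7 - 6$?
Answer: $-13482$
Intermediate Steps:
$C{\left(s,I \right)} = 1$ ($C{\left(s,I \right)} = 7 - 6 = 1$)
$n{\left(F,H \right)} = 0$ ($n{\left(F,H \right)} = 0 \left(-3\right) = 0$)
$\left(n{\left(C{\left(-12,1 \right)},-133 \right)} - 13599\right) + \left(92 + 5 \cdot 5\right) = \left(0 - 13599\right) + \left(92 + 5 \cdot 5\right) = -13599 + \left(92 + 25\right) = -13599 + 117 = -13482$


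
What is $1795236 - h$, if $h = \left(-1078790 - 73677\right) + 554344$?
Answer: $2393359$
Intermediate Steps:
$h = -598123$ ($h = -1152467 + 554344 = -598123$)
$1795236 - h = 1795236 - -598123 = 1795236 + 598123 = 2393359$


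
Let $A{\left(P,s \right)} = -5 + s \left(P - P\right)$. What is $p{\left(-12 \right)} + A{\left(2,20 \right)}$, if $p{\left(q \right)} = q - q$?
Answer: $-5$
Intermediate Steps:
$p{\left(q \right)} = 0$
$A{\left(P,s \right)} = -5$ ($A{\left(P,s \right)} = -5 + s 0 = -5 + 0 = -5$)
$p{\left(-12 \right)} + A{\left(2,20 \right)} = 0 - 5 = -5$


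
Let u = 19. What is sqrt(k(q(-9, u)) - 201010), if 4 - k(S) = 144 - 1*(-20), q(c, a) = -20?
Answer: I*sqrt(201170) ≈ 448.52*I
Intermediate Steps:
k(S) = -160 (k(S) = 4 - (144 - 1*(-20)) = 4 - (144 + 20) = 4 - 1*164 = 4 - 164 = -160)
sqrt(k(q(-9, u)) - 201010) = sqrt(-160 - 201010) = sqrt(-201170) = I*sqrt(201170)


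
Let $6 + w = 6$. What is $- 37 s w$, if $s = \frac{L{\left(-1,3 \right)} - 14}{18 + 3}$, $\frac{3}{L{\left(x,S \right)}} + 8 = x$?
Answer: $0$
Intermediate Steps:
$w = 0$ ($w = -6 + 6 = 0$)
$L{\left(x,S \right)} = \frac{3}{-8 + x}$
$s = - \frac{43}{63}$ ($s = \frac{\frac{3}{-8 - 1} - 14}{18 + 3} = \frac{\frac{3}{-9} - 14}{21} = \left(3 \left(- \frac{1}{9}\right) - 14\right) \frac{1}{21} = \left(- \frac{1}{3} - 14\right) \frac{1}{21} = \left(- \frac{43}{3}\right) \frac{1}{21} = - \frac{43}{63} \approx -0.68254$)
$- 37 s w = \left(-37\right) \left(- \frac{43}{63}\right) 0 = \frac{1591}{63} \cdot 0 = 0$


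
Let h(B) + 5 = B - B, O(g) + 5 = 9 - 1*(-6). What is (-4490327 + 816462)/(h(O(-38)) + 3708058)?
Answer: -3673865/3708053 ≈ -0.99078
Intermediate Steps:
O(g) = 10 (O(g) = -5 + (9 - 1*(-6)) = -5 + (9 + 6) = -5 + 15 = 10)
h(B) = -5 (h(B) = -5 + (B - B) = -5 + 0 = -5)
(-4490327 + 816462)/(h(O(-38)) + 3708058) = (-4490327 + 816462)/(-5 + 3708058) = -3673865/3708053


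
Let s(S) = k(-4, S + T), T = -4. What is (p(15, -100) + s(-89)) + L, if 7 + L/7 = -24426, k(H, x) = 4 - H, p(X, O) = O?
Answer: -171123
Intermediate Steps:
s(S) = 8 (s(S) = 4 - 1*(-4) = 4 + 4 = 8)
L = -171031 (L = -49 + 7*(-24426) = -49 - 170982 = -171031)
(p(15, -100) + s(-89)) + L = (-100 + 8) - 171031 = -92 - 171031 = -171123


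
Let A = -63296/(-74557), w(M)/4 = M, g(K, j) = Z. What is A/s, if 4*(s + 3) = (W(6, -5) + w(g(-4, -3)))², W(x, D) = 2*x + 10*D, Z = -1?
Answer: 31648/16327983 ≈ 0.0019383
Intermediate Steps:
g(K, j) = -1
w(M) = 4*M
A = 63296/74557 (A = -63296*(-1/74557) = 63296/74557 ≈ 0.84896)
s = 438 (s = -3 + ((2*6 + 10*(-5)) + 4*(-1))²/4 = -3 + ((12 - 50) - 4)²/4 = -3 + (-38 - 4)²/4 = -3 + (¼)*(-42)² = -3 + (¼)*1764 = -3 + 441 = 438)
A/s = (63296/74557)/438 = (63296/74557)*(1/438) = 31648/16327983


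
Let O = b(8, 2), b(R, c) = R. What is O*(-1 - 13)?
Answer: -112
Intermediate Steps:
O = 8
O*(-1 - 13) = 8*(-1 - 13) = 8*(-14) = -112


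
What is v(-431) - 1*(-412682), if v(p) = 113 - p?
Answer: 413226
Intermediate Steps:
v(-431) - 1*(-412682) = (113 - 1*(-431)) - 1*(-412682) = (113 + 431) + 412682 = 544 + 412682 = 413226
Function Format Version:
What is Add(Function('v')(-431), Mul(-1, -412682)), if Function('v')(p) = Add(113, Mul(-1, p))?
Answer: 413226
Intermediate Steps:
Add(Function('v')(-431), Mul(-1, -412682)) = Add(Add(113, Mul(-1, -431)), Mul(-1, -412682)) = Add(Add(113, 431), 412682) = Add(544, 412682) = 413226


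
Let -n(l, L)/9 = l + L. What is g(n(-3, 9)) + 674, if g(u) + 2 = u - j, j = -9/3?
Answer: 621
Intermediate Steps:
j = -3 (j = -9*1/3 = -3)
n(l, L) = -9*L - 9*l (n(l, L) = -9*(l + L) = -9*(L + l) = -9*L - 9*l)
g(u) = 1 + u (g(u) = -2 + (u - 1*(-3)) = -2 + (u + 3) = -2 + (3 + u) = 1 + u)
g(n(-3, 9)) + 674 = (1 + (-9*9 - 9*(-3))) + 674 = (1 + (-81 + 27)) + 674 = (1 - 54) + 674 = -53 + 674 = 621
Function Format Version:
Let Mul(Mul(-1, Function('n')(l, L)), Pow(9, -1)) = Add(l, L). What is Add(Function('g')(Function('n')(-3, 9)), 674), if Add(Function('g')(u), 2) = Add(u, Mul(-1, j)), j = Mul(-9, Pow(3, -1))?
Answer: 621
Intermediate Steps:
j = -3 (j = Mul(-9, Rational(1, 3)) = -3)
Function('n')(l, L) = Add(Mul(-9, L), Mul(-9, l)) (Function('n')(l, L) = Mul(-9, Add(l, L)) = Mul(-9, Add(L, l)) = Add(Mul(-9, L), Mul(-9, l)))
Function('g')(u) = Add(1, u) (Function('g')(u) = Add(-2, Add(u, Mul(-1, -3))) = Add(-2, Add(u, 3)) = Add(-2, Add(3, u)) = Add(1, u))
Add(Function('g')(Function('n')(-3, 9)), 674) = Add(Add(1, Add(Mul(-9, 9), Mul(-9, -3))), 674) = Add(Add(1, Add(-81, 27)), 674) = Add(Add(1, -54), 674) = Add(-53, 674) = 621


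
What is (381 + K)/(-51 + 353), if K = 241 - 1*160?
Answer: 231/151 ≈ 1.5298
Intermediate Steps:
K = 81 (K = 241 - 160 = 81)
(381 + K)/(-51 + 353) = (381 + 81)/(-51 + 353) = 462/302 = 462*(1/302) = 231/151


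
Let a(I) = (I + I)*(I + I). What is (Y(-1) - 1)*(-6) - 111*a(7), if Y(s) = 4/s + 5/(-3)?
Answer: -21716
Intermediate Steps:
Y(s) = -5/3 + 4/s (Y(s) = 4/s + 5*(-⅓) = 4/s - 5/3 = -5/3 + 4/s)
a(I) = 4*I² (a(I) = (2*I)*(2*I) = 4*I²)
(Y(-1) - 1)*(-6) - 111*a(7) = ((-5/3 + 4/(-1)) - 1)*(-6) - 444*7² = ((-5/3 + 4*(-1)) - 1)*(-6) - 444*49 = ((-5/3 - 4) - 1)*(-6) - 111*196 = (-17/3 - 1)*(-6) - 21756 = -20/3*(-6) - 21756 = 40 - 21756 = -21716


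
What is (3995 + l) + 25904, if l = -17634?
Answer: 12265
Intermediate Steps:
(3995 + l) + 25904 = (3995 - 17634) + 25904 = -13639 + 25904 = 12265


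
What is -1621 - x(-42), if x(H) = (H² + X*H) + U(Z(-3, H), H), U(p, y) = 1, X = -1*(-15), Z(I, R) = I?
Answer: -2756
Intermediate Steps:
X = 15
x(H) = 1 + H² + 15*H (x(H) = (H² + 15*H) + 1 = 1 + H² + 15*H)
-1621 - x(-42) = -1621 - (1 + (-42)² + 15*(-42)) = -1621 - (1 + 1764 - 630) = -1621 - 1*1135 = -1621 - 1135 = -2756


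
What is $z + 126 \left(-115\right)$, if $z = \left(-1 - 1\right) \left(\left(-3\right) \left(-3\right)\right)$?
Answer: $-14508$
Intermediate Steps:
$z = -18$ ($z = \left(-2\right) 9 = -18$)
$z + 126 \left(-115\right) = -18 + 126 \left(-115\right) = -18 - 14490 = -14508$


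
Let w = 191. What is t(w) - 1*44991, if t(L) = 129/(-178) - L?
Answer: -8042525/178 ≈ -45183.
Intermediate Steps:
t(L) = -129/178 - L (t(L) = 129*(-1/178) - L = -129/178 - L)
t(w) - 1*44991 = (-129/178 - 1*191) - 1*44991 = (-129/178 - 191) - 44991 = -34127/178 - 44991 = -8042525/178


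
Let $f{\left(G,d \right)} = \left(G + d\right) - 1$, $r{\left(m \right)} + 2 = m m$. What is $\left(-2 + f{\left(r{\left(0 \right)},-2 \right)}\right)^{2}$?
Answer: $49$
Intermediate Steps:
$r{\left(m \right)} = -2 + m^{2}$ ($r{\left(m \right)} = -2 + m m = -2 + m^{2}$)
$f{\left(G,d \right)} = -1 + G + d$
$\left(-2 + f{\left(r{\left(0 \right)},-2 \right)}\right)^{2} = \left(-2 - \left(5 + 0\right)\right)^{2} = \left(-2 - 5\right)^{2} = \left(-7\right)^{2} = 49$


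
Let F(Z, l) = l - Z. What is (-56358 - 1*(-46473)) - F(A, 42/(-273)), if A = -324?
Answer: -132715/13 ≈ -10209.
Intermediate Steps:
(-56358 - 1*(-46473)) - F(A, 42/(-273)) = (-56358 - 1*(-46473)) - (42/(-273) - 1*(-324)) = (-56358 + 46473) - (42*(-1/273) + 324) = -9885 - (-2/13 + 324) = -9885 - 1*4210/13 = -9885 - 4210/13 = -132715/13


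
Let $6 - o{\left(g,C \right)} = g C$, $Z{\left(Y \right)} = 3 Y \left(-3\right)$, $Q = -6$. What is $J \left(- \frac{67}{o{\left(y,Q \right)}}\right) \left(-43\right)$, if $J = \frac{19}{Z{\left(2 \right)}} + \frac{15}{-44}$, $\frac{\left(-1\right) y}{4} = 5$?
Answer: $\frac{1593193}{45144} \approx 35.291$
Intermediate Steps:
$y = -20$ ($y = \left(-4\right) 5 = -20$)
$Z{\left(Y \right)} = - 9 Y$
$o{\left(g,C \right)} = 6 - C g$ ($o{\left(g,C \right)} = 6 - g C = 6 - C g$)
$J = - \frac{553}{396}$ ($J = \frac{19}{\left(-9\right) 2} + \frac{15}{-44} = \frac{19}{-18} + 15 \left(- \frac{1}{44}\right) = 19 \left(- \frac{1}{18}\right) - \frac{15}{44} = - \frac{19}{18} - \frac{15}{44} = - \frac{553}{396} \approx -1.3965$)
$J \left(- \frac{67}{o{\left(y,Q \right)}}\right) \left(-43\right) = - \frac{553 \left(- \frac{67}{6 - \left(-6\right) \left(-20\right)}\right)}{396} \left(-43\right) = - \frac{553 \left(- \frac{67}{6 - 120}\right)}{396} \left(-43\right) = - \frac{553 \left(- \frac{67}{-114}\right)}{396} \left(-43\right) = - \frac{553 \left(\left(-67\right) \left(- \frac{1}{114}\right)\right)}{396} \left(-43\right) = \left(- \frac{553}{396}\right) \frac{67}{114} \left(-43\right) = \left(- \frac{37051}{45144}\right) \left(-43\right) = \frac{1593193}{45144}$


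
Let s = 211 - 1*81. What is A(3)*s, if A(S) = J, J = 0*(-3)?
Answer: 0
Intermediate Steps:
s = 130 (s = 211 - 81 = 130)
J = 0
A(S) = 0
A(3)*s = 0*130 = 0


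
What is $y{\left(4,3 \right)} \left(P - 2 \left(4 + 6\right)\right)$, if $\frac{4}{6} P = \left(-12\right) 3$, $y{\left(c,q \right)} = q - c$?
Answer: $74$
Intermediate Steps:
$P = -54$ ($P = \frac{3 \left(\left(-12\right) 3\right)}{2} = \frac{3}{2} \left(-36\right) = -54$)
$y{\left(4,3 \right)} \left(P - 2 \left(4 + 6\right)\right) = \left(3 - 4\right) \left(-54 - 2 \left(4 + 6\right)\right) = \left(3 - 4\right) \left(-54 - 20\right) = - (-54 - 20) = \left(-1\right) \left(-74\right) = 74$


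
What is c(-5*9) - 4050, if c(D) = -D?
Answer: -4005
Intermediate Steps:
c(-5*9) - 4050 = -(-5)*9 - 4050 = -1*(-45) - 4050 = 45 - 4050 = -4005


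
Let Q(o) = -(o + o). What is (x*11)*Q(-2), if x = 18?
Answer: 792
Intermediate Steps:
Q(o) = -2*o
(x*11)*Q(-2) = (18*11)*(-2*(-2)) = 198*4 = 792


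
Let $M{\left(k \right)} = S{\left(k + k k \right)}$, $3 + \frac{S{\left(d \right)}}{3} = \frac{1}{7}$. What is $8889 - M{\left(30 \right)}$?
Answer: $\frac{62283}{7} \approx 8897.6$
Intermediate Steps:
$S{\left(d \right)} = - \frac{60}{7}$ ($S{\left(d \right)} = -9 + \frac{3}{7} = - \frac{60}{7}$)
$M{\left(k \right)} = - \frac{60}{7}$
$8889 - M{\left(30 \right)} = 8889 - - \frac{60}{7} = 8889 + \frac{60}{7} = \frac{62283}{7}$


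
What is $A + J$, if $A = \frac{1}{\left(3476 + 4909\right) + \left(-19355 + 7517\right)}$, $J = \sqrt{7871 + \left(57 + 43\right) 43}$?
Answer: $- \frac{1}{3453} + \sqrt{12171} \approx 110.32$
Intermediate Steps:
$J = \sqrt{12171}$ ($J = \sqrt{7871 + 100 \cdot 43} = \sqrt{7871 + 4300} = \sqrt{12171} \approx 110.32$)
$A = - \frac{1}{3453}$ ($A = \frac{1}{8385 - 11838} = \frac{1}{-3453} = - \frac{1}{3453} \approx -0.0002896$)
$A + J = - \frac{1}{3453} + \sqrt{12171}$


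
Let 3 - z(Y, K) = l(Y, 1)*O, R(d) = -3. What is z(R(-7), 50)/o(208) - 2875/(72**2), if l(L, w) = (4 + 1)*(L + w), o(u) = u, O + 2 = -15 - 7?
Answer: -114163/67392 ≈ -1.6940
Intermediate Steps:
O = -24 (O = -2 + (-15 - 7) = -2 - 22 = -24)
l(L, w) = 5*L + 5*w (l(L, w) = 5*(L + w) = 5*L + 5*w)
z(Y, K) = 123 + 120*Y (z(Y, K) = 3 - (5*Y + 5*1)*(-24) = 3 - (5*Y + 5)*(-24) = 3 - (5 + 5*Y)*(-24) = 3 - (-120 - 120*Y) = 3 + (120 + 120*Y) = 123 + 120*Y)
z(R(-7), 50)/o(208) - 2875/(72**2) = (123 + 120*(-3))/208 - 2875/(72**2) = (123 - 360)*(1/208) - 2875/5184 = -237*1/208 - 2875*1/5184 = -237/208 - 2875/5184 = -114163/67392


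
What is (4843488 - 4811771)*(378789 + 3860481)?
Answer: 134456926590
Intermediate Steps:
(4843488 - 4811771)*(378789 + 3860481) = 31717*4239270 = 134456926590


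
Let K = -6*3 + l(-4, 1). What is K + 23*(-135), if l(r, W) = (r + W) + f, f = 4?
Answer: -3122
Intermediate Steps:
l(r, W) = 4 + W + r (l(r, W) = (r + W) + 4 = (W + r) + 4 = 4 + W + r)
K = -17 (K = -6*3 + (4 + 1 - 4) = -18 + 1 = -17)
K + 23*(-135) = -17 + 23*(-135) = -17 - 3105 = -3122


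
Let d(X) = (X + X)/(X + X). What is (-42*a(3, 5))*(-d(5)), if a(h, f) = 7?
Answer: 294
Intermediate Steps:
d(X) = 1 (d(X) = (2*X)/((2*X)) = (2*X)*(1/(2*X)) = 1)
(-42*a(3, 5))*(-d(5)) = (-42*7)*(-1*1) = -294*(-1) = 294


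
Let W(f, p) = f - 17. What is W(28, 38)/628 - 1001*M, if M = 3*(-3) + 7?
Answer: 1257267/628 ≈ 2002.0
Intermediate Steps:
W(f, p) = -17 + f
M = -2 (M = -9 + 7 = -2)
W(28, 38)/628 - 1001*M = (-17 + 28)/628 - 1001*(-2) = 11*(1/628) + 2002 = 11/628 + 2002 = 1257267/628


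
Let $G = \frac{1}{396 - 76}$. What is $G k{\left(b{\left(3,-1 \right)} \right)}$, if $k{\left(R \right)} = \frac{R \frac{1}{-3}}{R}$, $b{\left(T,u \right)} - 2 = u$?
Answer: $- \frac{1}{960} \approx -0.0010417$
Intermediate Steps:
$b{\left(T,u \right)} = 2 + u$
$k{\left(R \right)} = - \frac{1}{3}$ ($k{\left(R \right)} = \frac{R \left(- \frac{1}{3}\right)}{R} = \frac{\left(- \frac{1}{3}\right) R}{R} = - \frac{1}{3}$)
$G = \frac{1}{320} \approx 0.003125$
$G k{\left(b{\left(3,-1 \right)} \right)} = \frac{1}{320} \left(- \frac{1}{3}\right) = - \frac{1}{960}$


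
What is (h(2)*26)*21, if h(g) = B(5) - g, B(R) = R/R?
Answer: -546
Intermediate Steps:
B(R) = 1
h(g) = 1 - g
(h(2)*26)*21 = ((1 - 1*2)*26)*21 = ((1 - 2)*26)*21 = -1*26*21 = -26*21 = -546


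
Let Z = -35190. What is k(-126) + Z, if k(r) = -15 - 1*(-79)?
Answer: -35126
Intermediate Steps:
k(r) = 64 (k(r) = -15 + 79 = 64)
k(-126) + Z = 64 - 35190 = -35126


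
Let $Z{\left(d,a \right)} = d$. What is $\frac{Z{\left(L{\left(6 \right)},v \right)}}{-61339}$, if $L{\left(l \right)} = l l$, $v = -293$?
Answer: $- \frac{36}{61339} \approx -0.0005869$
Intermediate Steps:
$L{\left(l \right)} = l^{2}$
$\frac{Z{\left(L{\left(6 \right)},v \right)}}{-61339} = \frac{6^{2}}{-61339} = 36 \left(- \frac{1}{61339}\right) = - \frac{36}{61339}$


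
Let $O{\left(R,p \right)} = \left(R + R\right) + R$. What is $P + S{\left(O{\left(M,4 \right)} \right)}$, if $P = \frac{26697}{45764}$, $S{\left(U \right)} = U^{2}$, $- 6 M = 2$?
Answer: $\frac{72461}{45764} \approx 1.5834$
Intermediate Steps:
$M = - \frac{1}{3}$ ($M = \left(- \frac{1}{6}\right) 2 = - \frac{1}{3} \approx -0.33333$)
$O{\left(R,p \right)} = 3 R$ ($O{\left(R,p \right)} = 2 R + R = 3 R$)
$P = \frac{26697}{45764}$ ($P = 26697 \cdot \frac{1}{45764} = \frac{26697}{45764} \approx 0.58336$)
$P + S{\left(O{\left(M,4 \right)} \right)} = \frac{26697}{45764} + \left(3 \left(- \frac{1}{3}\right)\right)^{2} = \frac{26697}{45764} + \left(-1\right)^{2} = \frac{26697}{45764} + 1 = \frac{72461}{45764}$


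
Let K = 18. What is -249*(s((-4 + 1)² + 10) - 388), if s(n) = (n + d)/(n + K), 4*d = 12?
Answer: 3569166/37 ≈ 96464.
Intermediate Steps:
d = 3 (d = (¼)*12 = 3)
s(n) = (3 + n)/(18 + n) (s(n) = (n + 3)/(n + 18) = (3 + n)/(18 + n))
-249*(s((-4 + 1)² + 10) - 388) = -249*((3 + ((-4 + 1)² + 10))/(18 + ((-4 + 1)² + 10)) - 388) = -249*((3 + ((-3)² + 10))/(18 + ((-3)² + 10)) - 388) = -249*((3 + (9 + 10))/(18 + (9 + 10)) - 388) = -249*((3 + 19)/(18 + 19) - 388) = -249*(22/37 - 388) = -249*(-14334/37) = 3569166/37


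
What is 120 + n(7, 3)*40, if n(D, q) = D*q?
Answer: 960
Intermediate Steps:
120 + n(7, 3)*40 = 120 + (7*3)*40 = 120 + 21*40 = 120 + 840 = 960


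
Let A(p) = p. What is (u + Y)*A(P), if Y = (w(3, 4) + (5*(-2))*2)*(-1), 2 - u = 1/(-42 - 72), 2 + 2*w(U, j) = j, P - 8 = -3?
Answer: 11975/114 ≈ 105.04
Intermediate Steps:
P = 5 (P = 8 - 3 = 5)
w(U, j) = -1 + j/2
u = 229/114 (u = 2 - 1/(-42 - 72) = 2 - 1/(-114) = 2 - 1*(-1/114) = 2 + 1/114 = 229/114 ≈ 2.0088)
Y = 19 (Y = ((-1 + (½)*4) + (5*(-2))*2)*(-1) = ((-1 + 2) - 10*2)*(-1) = (1 - 20)*(-1) = -19*(-1) = 19)
(u + Y)*A(P) = (229/114 + 19)*5 = (2395/114)*5 = 11975/114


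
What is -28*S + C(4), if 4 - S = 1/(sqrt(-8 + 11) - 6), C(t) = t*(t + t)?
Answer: -936/11 - 28*sqrt(3)/33 ≈ -86.561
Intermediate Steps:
C(t) = 2*t**2 (C(t) = t*(2*t) = 2*t**2)
S = 4 - 1/(-6 + sqrt(3)) (S = 4 - 1/(sqrt(-8 + 11) - 6) = 4 - 1/(sqrt(3) - 6) = 4 - 1/(-6 + sqrt(3)) ≈ 4.2343)
-28*S + C(4) = -28*(46/11 + sqrt(3)/33) + 2*4**2 = (-1288/11 - 28*sqrt(3)/33) + 2*16 = (-1288/11 - 28*sqrt(3)/33) + 32 = -936/11 - 28*sqrt(3)/33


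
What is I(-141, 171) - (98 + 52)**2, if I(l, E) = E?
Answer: -22329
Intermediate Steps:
I(-141, 171) - (98 + 52)**2 = 171 - (98 + 52)**2 = 171 - 1*150**2 = 171 - 1*22500 = 171 - 22500 = -22329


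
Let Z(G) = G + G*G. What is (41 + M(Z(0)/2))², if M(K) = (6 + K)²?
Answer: 5929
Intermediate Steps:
Z(G) = G + G²
(41 + M(Z(0)/2))² = (41 + (6 + (0*(1 + 0))/2)²)² = (41 + (6 + (0*1)*(½))²)² = (41 + (6 + 0*(½))²)² = (41 + (6 + 0)²)² = (41 + 6²)² = (41 + 36)² = 77² = 5929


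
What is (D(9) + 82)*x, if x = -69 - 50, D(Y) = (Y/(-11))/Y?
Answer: -107219/11 ≈ -9747.2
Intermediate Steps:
D(Y) = -1/11 (D(Y) = (Y*(-1/11))/Y = (-Y/11)/Y = -1/11)
x = -119
(D(9) + 82)*x = (-1/11 + 82)*(-119) = (901/11)*(-119) = -107219/11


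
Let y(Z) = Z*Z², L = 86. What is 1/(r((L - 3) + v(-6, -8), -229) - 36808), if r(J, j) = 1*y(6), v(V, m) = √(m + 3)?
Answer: -1/36592 ≈ -2.7328e-5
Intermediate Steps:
v(V, m) = √(3 + m)
y(Z) = Z³
r(J, j) = 216 (r(J, j) = 1*6³ = 1*216 = 216)
1/(r((L - 3) + v(-6, -8), -229) - 36808) = 1/(216 - 36808) = 1/(-36592) = -1/36592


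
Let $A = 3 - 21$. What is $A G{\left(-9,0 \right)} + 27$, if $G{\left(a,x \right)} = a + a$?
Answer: $351$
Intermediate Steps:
$G{\left(a,x \right)} = 2 a$
$A = -18$
$A G{\left(-9,0 \right)} + 27 = - 18 \cdot 2 \left(-9\right) + 27 = \left(-18\right) \left(-18\right) + 27 = 324 + 27 = 351$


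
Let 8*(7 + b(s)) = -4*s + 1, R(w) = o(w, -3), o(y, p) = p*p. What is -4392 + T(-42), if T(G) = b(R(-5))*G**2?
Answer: -48915/2 ≈ -24458.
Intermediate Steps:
o(y, p) = p**2
R(w) = 9 (R(w) = (-3)**2 = 9)
b(s) = -55/8 - s/2 (b(s) = -7 + (-4*s + 1)/8 = -7 + (1 - 4*s)/8 = -7 + (1/8 - s/2) = -55/8 - s/2)
T(G) = -91*G**2/8 (T(G) = (-55/8 - 1/2*9)*G**2 = (-55/8 - 9/2)*G**2 = -91*G**2/8)
-4392 + T(-42) = -4392 - 91/8*(-42)**2 = -4392 - 91/8*1764 = -4392 - 40131/2 = -48915/2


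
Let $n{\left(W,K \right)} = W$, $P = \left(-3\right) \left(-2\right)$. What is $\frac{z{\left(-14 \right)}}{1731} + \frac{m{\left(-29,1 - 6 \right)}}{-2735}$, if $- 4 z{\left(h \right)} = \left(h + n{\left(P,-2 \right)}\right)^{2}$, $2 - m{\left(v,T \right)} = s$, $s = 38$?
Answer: $\frac{18556}{4734285} \approx 0.0039195$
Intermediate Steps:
$P = 6$
$m{\left(v,T \right)} = -36$ ($m{\left(v,T \right)} = 2 - 38 = -36$)
$z{\left(h \right)} = - \frac{\left(6 + h\right)^{2}}{4}$ ($z{\left(h \right)} = - \frac{\left(h + 6\right)^{2}}{4} = - \frac{\left(6 + h\right)^{2}}{4}$)
$\frac{z{\left(-14 \right)}}{1731} + \frac{m{\left(-29,1 - 6 \right)}}{-2735} = \frac{\left(- \frac{1}{4}\right) \left(6 - 14\right)^{2}}{1731} - \frac{36}{-2735} = - \frac{\left(-8\right)^{2}}{4} \cdot \frac{1}{1731} - - \frac{36}{2735} = \left(- \frac{1}{4}\right) 64 \cdot \frac{1}{1731} + \frac{36}{2735} = \left(-16\right) \frac{1}{1731} + \frac{36}{2735} = - \frac{16}{1731} + \frac{36}{2735} = \frac{18556}{4734285}$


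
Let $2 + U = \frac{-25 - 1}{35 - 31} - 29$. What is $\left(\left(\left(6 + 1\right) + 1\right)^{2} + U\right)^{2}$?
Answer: $\frac{2809}{4} \approx 702.25$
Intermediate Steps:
$U = - \frac{75}{2}$ ($U = -2 - \left(29 - \frac{-25 - 1}{35 - 31}\right) = -2 - \left(29 + \frac{26}{4}\right) = -2 - \frac{71}{2} = - \frac{75}{2} \approx -37.5$)
$\left(\left(\left(6 + 1\right) + 1\right)^{2} + U\right)^{2} = \left(\left(\left(6 + 1\right) + 1\right)^{2} - \frac{75}{2}\right)^{2} = \left(\left(7 + 1\right)^{2} - \frac{75}{2}\right)^{2} = \left(8^{2} - \frac{75}{2}\right)^{2} = \left(64 - \frac{75}{2}\right)^{2} = \left(\frac{53}{2}\right)^{2} = \frac{2809}{4}$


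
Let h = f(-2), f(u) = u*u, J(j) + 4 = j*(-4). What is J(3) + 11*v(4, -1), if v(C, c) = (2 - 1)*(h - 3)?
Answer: -5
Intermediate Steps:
J(j) = -4 - 4*j (J(j) = -4 + j*(-4) = -4 - 4*j)
f(u) = u²
h = 4 (h = (-2)² = 4)
v(C, c) = 1 (v(C, c) = (2 - 1)*(4 - 3) = 1*1 = 1)
J(3) + 11*v(4, -1) = (-4 - 4*3) + 11*1 = (-4 - 12) + 11 = -16 + 11 = -5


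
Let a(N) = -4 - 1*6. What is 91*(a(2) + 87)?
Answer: 7007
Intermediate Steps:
a(N) = -10 (a(N) = -4 - 6 = -10)
91*(a(2) + 87) = 91*(-10 + 87) = 91*77 = 7007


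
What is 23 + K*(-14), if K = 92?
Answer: -1265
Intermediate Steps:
23 + K*(-14) = 23 + 92*(-14) = 23 - 1288 = -1265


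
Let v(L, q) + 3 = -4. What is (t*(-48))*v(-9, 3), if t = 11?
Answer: 3696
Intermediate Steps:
v(L, q) = -7 (v(L, q) = -3 - 4 = -7)
(t*(-48))*v(-9, 3) = (11*(-48))*(-7) = -528*(-7) = 3696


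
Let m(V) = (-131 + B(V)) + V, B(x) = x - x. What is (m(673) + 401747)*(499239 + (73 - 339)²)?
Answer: 229302718555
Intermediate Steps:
B(x) = 0
m(V) = -131 + V (m(V) = (-131 + 0) + V = -131 + V)
(m(673) + 401747)*(499239 + (73 - 339)²) = ((-131 + 673) + 401747)*(499239 + (73 - 339)²) = (542 + 401747)*(499239 + (-266)²) = 402289*(499239 + 70756) = 402289*569995 = 229302718555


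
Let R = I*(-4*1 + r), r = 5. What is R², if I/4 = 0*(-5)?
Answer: 0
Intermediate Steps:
I = 0 (I = 4*(0*(-5)) = 4*0 = 0)
R = 0 (R = 0*(-4*1 + 5) = 0*(-4 + 5) = 0*1 = 0)
R² = 0² = 0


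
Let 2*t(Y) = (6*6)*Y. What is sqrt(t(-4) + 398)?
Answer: sqrt(326) ≈ 18.055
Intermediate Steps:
t(Y) = 18*Y (t(Y) = ((6*6)*Y)/2 = (36*Y)/2 = 18*Y)
sqrt(t(-4) + 398) = sqrt(18*(-4) + 398) = sqrt(-72 + 398) = sqrt(326)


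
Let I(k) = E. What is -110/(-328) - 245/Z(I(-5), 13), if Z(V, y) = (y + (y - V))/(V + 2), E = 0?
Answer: -39465/2132 ≈ -18.511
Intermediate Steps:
I(k) = 0
Z(V, y) = (-V + 2*y)/(2 + V)
-110/(-328) - 245/Z(I(-5), 13) = -110/(-328) - 245*(2 + 0)/(-1*0 + 2*13) = -110*(-1/328) - 245*2/(0 + 26) = 55/164 - 245/((1/2)*26) = 55/164 - 245/13 = -39465/2132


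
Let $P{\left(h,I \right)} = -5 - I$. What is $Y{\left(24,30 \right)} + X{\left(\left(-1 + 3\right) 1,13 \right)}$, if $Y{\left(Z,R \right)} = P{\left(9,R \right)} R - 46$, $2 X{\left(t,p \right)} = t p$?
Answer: $-1083$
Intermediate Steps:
$X{\left(t,p \right)} = \frac{p t}{2}$ ($X{\left(t,p \right)} = \frac{t p}{2} = \frac{p t}{2}$)
$Y{\left(Z,R \right)} = -46 + R \left(-5 - R\right)$ ($Y{\left(Z,R \right)} = \left(-5 - R\right) R - 46 = R \left(-5 - R\right) - 46 = -46 + R \left(-5 - R\right)$)
$Y{\left(24,30 \right)} + X{\left(\left(-1 + 3\right) 1,13 \right)} = \left(-46 - 30 \left(5 + 30\right)\right) + \frac{1}{2} \cdot 13 \left(-1 + 3\right) 1 = \left(-46 - 30 \cdot 35\right) + \frac{1}{2} \cdot 13 \cdot 2 \cdot 1 = \left(-46 - 1050\right) + \frac{1}{2} \cdot 13 \cdot 2 = -1096 + 13 = -1083$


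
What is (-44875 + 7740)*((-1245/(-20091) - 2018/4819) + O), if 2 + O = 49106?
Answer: -58848360629088485/32272843 ≈ -1.8235e+9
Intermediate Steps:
O = 49104 (O = -2 + 49106 = 49104)
(-44875 + 7740)*((-1245/(-20091) - 2018/4819) + O) = (-44875 + 7740)*((-1245/(-20091) - 2018/4819) + 49104) = -37135*((-1245*(-1/20091) - 2018*1/4819) + 49104) = -37135*((415/6697 - 2018/4819) + 49104) = -37135*(-11514661/32272843 + 49104) = -37135*1584714168011/32272843 = -58848360629088485/32272843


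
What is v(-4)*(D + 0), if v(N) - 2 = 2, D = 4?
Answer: 16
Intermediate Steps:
v(N) = 4 (v(N) = 2 + 2 = 4)
v(-4)*(D + 0) = 4*(4 + 0) = 4*4 = 16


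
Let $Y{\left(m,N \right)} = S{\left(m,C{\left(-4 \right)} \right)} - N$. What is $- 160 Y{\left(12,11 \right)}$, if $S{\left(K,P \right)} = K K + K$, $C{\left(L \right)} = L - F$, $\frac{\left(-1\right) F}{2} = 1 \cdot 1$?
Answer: $-23200$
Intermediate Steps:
$F = -2$ ($F = - 2 \cdot 1 \cdot 1 = \left(-2\right) 1 = -2$)
$C{\left(L \right)} = 2 + L$ ($C{\left(L \right)} = L - -2 = L + 2 = 2 + L$)
$S{\left(K,P \right)} = K + K^{2}$ ($S{\left(K,P \right)} = K^{2} + K = K + K^{2}$)
$Y{\left(m,N \right)} = - N + m \left(1 + m\right)$ ($Y{\left(m,N \right)} = m \left(1 + m\right) - N = - N + m \left(1 + m\right)$)
$- 160 Y{\left(12,11 \right)} = - 160 \left(\left(-1\right) 11 + 12 \left(1 + 12\right)\right) = - 160 \left(-11 + 12 \cdot 13\right) = - 160 \left(-11 + 156\right) = \left(-160\right) 145 = -23200$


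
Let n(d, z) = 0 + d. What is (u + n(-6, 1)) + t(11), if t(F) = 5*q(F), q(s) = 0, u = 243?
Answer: 237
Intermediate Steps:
n(d, z) = d
t(F) = 0 (t(F) = 5*0 = 0)
(u + n(-6, 1)) + t(11) = (243 - 6) + 0 = 237 + 0 = 237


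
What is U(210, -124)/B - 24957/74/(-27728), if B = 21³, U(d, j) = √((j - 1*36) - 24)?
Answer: 24957/2051872 + 2*I*√46/9261 ≈ 0.012163 + 0.0014647*I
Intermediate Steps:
U(d, j) = √(-60 + j) (U(d, j) = √((j - 36) - 24) = √((-36 + j) - 24) = √(-60 + j))
B = 9261
U(210, -124)/B - 24957/74/(-27728) = √(-60 - 124)/9261 - 24957/74/(-27728) = √(-184)*(1/9261) - 24957/74*(-1/27728) = (2*I*√46)*(1/9261) - 177*141/74*(-1/27728) = 2*I*√46/9261 - 24957/74*(-1/27728) = 2*I*√46/9261 + 24957/2051872 = 24957/2051872 + 2*I*√46/9261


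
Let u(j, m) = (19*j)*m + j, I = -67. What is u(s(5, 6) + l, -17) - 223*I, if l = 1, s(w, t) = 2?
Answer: 13975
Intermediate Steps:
u(j, m) = j + 19*j*m (u(j, m) = 19*j*m + j = j + 19*j*m)
u(s(5, 6) + l, -17) - 223*I = (2 + 1)*(1 + 19*(-17)) - 223*(-67) = 3*(1 - 323) + 14941 = 3*(-322) + 14941 = -966 + 14941 = 13975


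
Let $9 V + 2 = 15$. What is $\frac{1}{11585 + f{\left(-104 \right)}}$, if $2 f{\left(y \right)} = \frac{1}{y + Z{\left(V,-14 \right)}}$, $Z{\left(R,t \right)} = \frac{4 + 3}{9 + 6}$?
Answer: $\frac{3106}{35982995} \approx 8.6319 \cdot 10^{-5}$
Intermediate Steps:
$V = \frac{13}{9}$ ($V = - \frac{2}{9} + \frac{1}{9} \cdot 15 = - \frac{2}{9} + \frac{5}{3} = \frac{13}{9} \approx 1.4444$)
$Z{\left(R,t \right)} = \frac{7}{15}$
$f{\left(y \right)} = \frac{1}{2 \left(\frac{7}{15} + y\right)}$ ($f{\left(y \right)} = \frac{1}{2 \left(y + \frac{7}{15}\right)} = \frac{1}{2 \left(\frac{7}{15} + y\right)}$)
$\frac{1}{11585 + f{\left(-104 \right)}} = \frac{1}{11585 + \frac{15}{2 \left(7 + 15 \left(-104\right)\right)}} = \frac{1}{11585 + \frac{15}{2 \left(7 - 1560\right)}} = \frac{1}{11585 + \frac{15}{2 \left(-1553\right)}} = \frac{1}{11585 + \frac{15}{2} \left(- \frac{1}{1553}\right)} = \frac{1}{11585 - \frac{15}{3106}} = \frac{1}{\frac{35982995}{3106}} = \frac{3106}{35982995}$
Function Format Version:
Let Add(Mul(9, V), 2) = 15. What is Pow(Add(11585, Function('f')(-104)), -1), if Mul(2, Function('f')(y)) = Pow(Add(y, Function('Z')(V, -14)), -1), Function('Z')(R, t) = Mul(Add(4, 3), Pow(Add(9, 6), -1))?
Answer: Rational(3106, 35982995) ≈ 8.6319e-5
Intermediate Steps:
V = Rational(13, 9) (V = Add(Rational(-2, 9), Mul(Rational(1, 9), 15)) = Add(Rational(-2, 9), Rational(5, 3)) = Rational(13, 9) ≈ 1.4444)
Function('Z')(R, t) = Rational(7, 15) (Function('Z')(R, t) = Mul(7, Pow(15, -1)) = Mul(7, Rational(1, 15)) = Rational(7, 15))
Function('f')(y) = Mul(Rational(1, 2), Pow(Add(Rational(7, 15), y), -1)) (Function('f')(y) = Mul(Rational(1, 2), Pow(Add(y, Rational(7, 15)), -1)) = Mul(Rational(1, 2), Pow(Add(Rational(7, 15), y), -1)))
Pow(Add(11585, Function('f')(-104)), -1) = Pow(Add(11585, Mul(Rational(15, 2), Pow(Add(7, Mul(15, -104)), -1))), -1) = Pow(Add(11585, Mul(Rational(15, 2), Pow(Add(7, -1560), -1))), -1) = Pow(Add(11585, Mul(Rational(15, 2), Pow(-1553, -1))), -1) = Pow(Add(11585, Mul(Rational(15, 2), Rational(-1, 1553))), -1) = Pow(Add(11585, Rational(-15, 3106)), -1) = Pow(Rational(35982995, 3106), -1) = Rational(3106, 35982995)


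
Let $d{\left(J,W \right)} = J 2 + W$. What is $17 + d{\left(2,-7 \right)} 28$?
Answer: $-67$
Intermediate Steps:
$d{\left(J,W \right)} = W + 2 J$ ($d{\left(J,W \right)} = 2 J + W = W + 2 J$)
$17 + d{\left(2,-7 \right)} 28 = 17 + \left(-7 + 2 \cdot 2\right) 28 = 17 + \left(-7 + 4\right) 28 = 17 - 84 = -67$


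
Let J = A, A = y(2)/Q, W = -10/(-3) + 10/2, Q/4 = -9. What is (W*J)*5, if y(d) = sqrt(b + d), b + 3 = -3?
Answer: -125*I/54 ≈ -2.3148*I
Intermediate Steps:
b = -6 (b = -3 - 3 = -6)
Q = -36 (Q = 4*(-9) = -36)
W = 25/3 (W = -10*(-1/3) + 10*(1/2) = 10/3 + 5 = 25/3 ≈ 8.3333)
y(d) = sqrt(-6 + d)
A = -I/18 (A = sqrt(-6 + 2)/(-36) = sqrt(-4)*(-1/36) = (2*I)*(-1/36) = -I/18 ≈ -0.055556*I)
J = -I/18 ≈ -0.055556*I
(W*J)*5 = (25*(-I/18)/3)*5 = -25*I/54*5 = -125*I/54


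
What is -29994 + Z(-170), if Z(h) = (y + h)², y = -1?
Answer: -753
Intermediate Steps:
Z(h) = (-1 + h)²
-29994 + Z(-170) = -29994 + (-1 - 170)² = -29994 + (-171)² = -29994 + 29241 = -753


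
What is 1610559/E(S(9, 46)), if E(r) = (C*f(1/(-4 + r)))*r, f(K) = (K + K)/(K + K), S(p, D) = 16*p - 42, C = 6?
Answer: 178951/68 ≈ 2631.6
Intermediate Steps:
S(p, D) = -42 + 16*p
f(K) = 1 (f(K) = (2*K)/((2*K)) = (2*K)*(1/(2*K)) = 1)
E(r) = 6*r (E(r) = (6*1)*r = 6*r)
1610559/E(S(9, 46)) = 1610559/((6*(-42 + 16*9))) = 1610559/((6*(-42 + 144))) = 1610559/((6*102)) = 1610559/612 = 1610559*(1/612) = 178951/68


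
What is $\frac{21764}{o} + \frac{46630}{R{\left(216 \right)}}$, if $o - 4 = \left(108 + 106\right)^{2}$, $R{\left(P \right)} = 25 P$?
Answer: $\frac{5632949}{618300} \approx 9.1104$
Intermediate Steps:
$o = 45800$ ($o = 4 + \left(108 + 106\right)^{2} = 4 + 214^{2} = 4 + 45796 = 45800$)
$\frac{21764}{o} + \frac{46630}{R{\left(216 \right)}} = \frac{21764}{45800} + \frac{46630}{25 \cdot 216} = 21764 \cdot \frac{1}{45800} + \frac{46630}{5400} = \frac{5441}{11450} + 46630 \cdot \frac{1}{5400} = \frac{5441}{11450} + \frac{4663}{540} = \frac{5632949}{618300}$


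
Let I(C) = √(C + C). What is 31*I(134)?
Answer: 62*√67 ≈ 507.49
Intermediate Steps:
I(C) = √2*√C (I(C) = √(2*C) = √2*√C)
31*I(134) = 31*(√2*√134) = 31*(2*√67) = 62*√67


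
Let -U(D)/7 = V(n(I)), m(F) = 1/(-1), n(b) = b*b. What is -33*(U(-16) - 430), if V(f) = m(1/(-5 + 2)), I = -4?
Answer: 13959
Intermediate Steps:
n(b) = b**2
m(F) = -1
V(f) = -1
U(D) = 7 (U(D) = -7*(-1) = 7)
-33*(U(-16) - 430) = -33*(7 - 430) = -33*(-423) = 13959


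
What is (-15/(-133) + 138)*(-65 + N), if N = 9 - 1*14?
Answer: -183690/19 ≈ -9667.9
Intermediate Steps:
N = -5 (N = 9 - 14 = -5)
(-15/(-133) + 138)*(-65 + N) = (-15/(-133) + 138)*(-65 - 5) = (-15*(-1/133) + 138)*(-70) = (15/133 + 138)*(-70) = (18369/133)*(-70) = -183690/19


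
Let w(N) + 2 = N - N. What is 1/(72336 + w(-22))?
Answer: 1/72334 ≈ 1.3825e-5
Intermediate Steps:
w(N) = -2 (w(N) = -2 + (N - N) = -2 + 0 = -2)
1/(72336 + w(-22)) = 1/(72336 - 2) = 1/72334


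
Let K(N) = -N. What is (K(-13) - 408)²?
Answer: 156025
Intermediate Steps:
(K(-13) - 408)² = (-1*(-13) - 408)² = (13 - 408)² = (-395)² = 156025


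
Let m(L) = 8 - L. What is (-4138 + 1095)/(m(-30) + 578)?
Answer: -3043/616 ≈ -4.9399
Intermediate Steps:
(-4138 + 1095)/(m(-30) + 578) = (-4138 + 1095)/((8 - 1*(-30)) + 578) = -3043/((8 + 30) + 578) = -3043/(38 + 578) = -3043/616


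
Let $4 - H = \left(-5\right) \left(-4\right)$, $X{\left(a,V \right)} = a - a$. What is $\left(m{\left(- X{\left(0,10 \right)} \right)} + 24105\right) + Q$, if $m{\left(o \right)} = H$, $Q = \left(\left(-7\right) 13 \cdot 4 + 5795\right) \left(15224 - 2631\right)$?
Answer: $68416672$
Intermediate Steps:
$X{\left(a,V \right)} = 0$
$H = -16$ ($H = 4 - \left(-5\right) \left(-4\right) = 4 - 20 = -16$)
$Q = 68392583$ ($Q = \left(\left(-91\right) 4 + 5795\right) 12593 = \left(-364 + 5795\right) 12593 = 5431 \cdot 12593 = 68392583$)
$m{\left(o \right)} = -16$
$\left(m{\left(- X{\left(0,10 \right)} \right)} + 24105\right) + Q = \left(-16 + 24105\right) + 68392583 = 24089 + 68392583 = 68416672$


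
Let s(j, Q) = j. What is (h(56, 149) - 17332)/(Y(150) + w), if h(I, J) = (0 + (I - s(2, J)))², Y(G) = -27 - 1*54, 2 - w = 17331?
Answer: 7208/8705 ≈ 0.82803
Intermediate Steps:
w = -17329 (w = 2 - 1*17331 = 2 - 17331 = -17329)
Y(G) = -81 (Y(G) = -27 - 54 = -81)
h(I, J) = (-2 + I)² (h(I, J) = (0 + (I - 1*2))² = (0 + (I - 2))² = (0 + (-2 + I))² = (-2 + I)²)
(h(56, 149) - 17332)/(Y(150) + w) = ((-2 + 56)² - 17332)/(-81 - 17329) = (54² - 17332)/(-17410) = (2916 - 17332)*(-1/17410) = -14416*(-1/17410) = 7208/8705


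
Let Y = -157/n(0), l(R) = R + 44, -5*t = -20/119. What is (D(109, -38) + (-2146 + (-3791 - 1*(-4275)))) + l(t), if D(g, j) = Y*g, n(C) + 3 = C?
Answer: 1458833/357 ≈ 4086.4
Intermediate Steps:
n(C) = -3 + C
t = 4/119 (t = -(-4)/119 = -1/5*(-20/119) = 4/119 ≈ 0.033613)
l(R) = 44 + R
Y = 157/3 (Y = -157/(-3 + 0) = -157/(-3) = -157*(-1/3) = 157/3 ≈ 52.333)
D(g, j) = 157*g/3
(D(109, -38) + (-2146 + (-3791 - 1*(-4275)))) + l(t) = ((157/3)*109 + (-2146 + (-3791 - 1*(-4275)))) + (44 + 4/119) = (17113/3 + (-2146 + (-3791 + 4275))) + 5240/119 = (17113/3 + (-2146 + 484)) + 5240/119 = (17113/3 - 1662) + 5240/119 = 12127/3 + 5240/119 = 1458833/357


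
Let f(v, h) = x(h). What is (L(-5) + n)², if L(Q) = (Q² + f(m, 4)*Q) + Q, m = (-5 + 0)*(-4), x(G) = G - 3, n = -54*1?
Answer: 1521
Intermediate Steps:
n = -54
x(G) = -3 + G
m = 20 (m = -5*(-4) = 20)
f(v, h) = -3 + h
L(Q) = Q² + 2*Q (L(Q) = (Q² + (-3 + 4)*Q) + Q = (Q² + 1*Q) + Q = (Q² + Q) + Q = (Q + Q²) + Q = Q² + 2*Q)
(L(-5) + n)² = (-5*(2 - 5) - 54)² = (-5*(-3) - 54)² = (15 - 54)² = (-39)² = 1521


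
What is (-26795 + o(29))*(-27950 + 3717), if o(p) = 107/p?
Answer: 18827780884/29 ≈ 6.4923e+8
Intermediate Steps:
(-26795 + o(29))*(-27950 + 3717) = (-26795 + 107/29)*(-27950 + 3717) = (-26795 + 107*(1/29))*(-24233) = (-26795 + 107/29)*(-24233) = -776948/29*(-24233) = 18827780884/29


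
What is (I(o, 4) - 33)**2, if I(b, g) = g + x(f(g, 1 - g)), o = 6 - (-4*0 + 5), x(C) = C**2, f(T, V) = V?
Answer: 400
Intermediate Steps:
o = 1 (o = 6 - (0 + 5) = 6 - 1*5 = 6 - 5 = 1)
I(b, g) = g + (1 - g)**2
(I(o, 4) - 33)**2 = ((4 + (-1 + 4)**2) - 33)**2 = ((4 + 3**2) - 33)**2 = ((4 + 9) - 33)**2 = (13 - 33)**2 = (-20)**2 = 400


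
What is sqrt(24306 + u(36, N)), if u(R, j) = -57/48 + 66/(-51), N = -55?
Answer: sqrt(112379469)/68 ≈ 155.90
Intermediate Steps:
u(R, j) = -675/272 (u(R, j) = -57*1/48 + 66*(-1/51) = -19/16 - 22/17 = -675/272)
sqrt(24306 + u(36, N)) = sqrt(24306 - 675/272) = sqrt(6610557/272) = sqrt(112379469)/68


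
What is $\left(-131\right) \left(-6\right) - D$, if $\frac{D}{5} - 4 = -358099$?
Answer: $1791261$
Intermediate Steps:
$D = -1790475$ ($D = 20 + 5 \left(-358099\right) = 20 - 1790495 = -1790475$)
$\left(-131\right) \left(-6\right) - D = \left(-131\right) \left(-6\right) - -1790475 = 786 + 1790475 = 1791261$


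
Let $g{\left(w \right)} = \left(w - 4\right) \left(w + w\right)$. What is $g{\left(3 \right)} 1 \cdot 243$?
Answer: $-1458$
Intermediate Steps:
$g{\left(w \right)} = 2 w \left(-4 + w\right)$ ($g{\left(w \right)} = \left(-4 + w\right) 2 w = 2 w \left(-4 + w\right)$)
$g{\left(3 \right)} 1 \cdot 243 = 2 \cdot 3 \left(-4 + 3\right) 1 \cdot 243 = 2 \cdot 3 \left(-1\right) 1 \cdot 243 = \left(-6\right) 1 \cdot 243 = \left(-6\right) 243 = -1458$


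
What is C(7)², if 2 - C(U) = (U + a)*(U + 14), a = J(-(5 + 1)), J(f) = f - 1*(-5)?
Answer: 15376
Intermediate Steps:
J(f) = 5 + f (J(f) = f + 5 = 5 + f)
a = -1 (a = 5 - (5 + 1) = 5 - 1*6 = 5 - 6 = -1)
C(U) = 2 - (-1 + U)*(14 + U) (C(U) = 2 - (U - 1)*(U + 14) = 2 - (-1 + U)*(14 + U))
C(7)² = (16 - 1*7² - 13*7)² = (16 - 1*49 - 91)² = (16 - 49 - 91)² = (-124)² = 15376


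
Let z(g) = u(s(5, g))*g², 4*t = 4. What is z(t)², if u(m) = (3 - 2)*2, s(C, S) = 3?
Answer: 4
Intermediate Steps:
t = 1 (t = (¼)*4 = 1)
u(m) = 2 (u(m) = 1*2 = 2)
z(g) = 2*g²
z(t)² = (2*1²)² = (2*1)² = 2² = 4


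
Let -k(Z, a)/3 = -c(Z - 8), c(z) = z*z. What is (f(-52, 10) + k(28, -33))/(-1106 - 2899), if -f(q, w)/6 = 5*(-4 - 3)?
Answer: -94/267 ≈ -0.35206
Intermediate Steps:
c(z) = z²
f(q, w) = 210 (f(q, w) = -30*(-4 - 3) = -30*(-7) = -6*(-35) = 210)
k(Z, a) = 3*(-8 + Z)² (k(Z, a) = -(-3)*(Z - 8)² = -(-3)*(-8 + Z)² = 3*(-8 + Z)²)
(f(-52, 10) + k(28, -33))/(-1106 - 2899) = (210 + 3*(-8 + 28)²)/(-1106 - 2899) = (210 + 3*20²)/(-4005) = (210 + 3*400)*(-1/4005) = (210 + 1200)*(-1/4005) = 1410*(-1/4005) = -94/267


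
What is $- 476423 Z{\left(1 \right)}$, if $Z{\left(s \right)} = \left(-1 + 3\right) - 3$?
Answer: $476423$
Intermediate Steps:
$Z{\left(s \right)} = -1$ ($Z{\left(s \right)} = 2 - 3 = -1$)
$- 476423 Z{\left(1 \right)} = \left(-476423\right) \left(-1\right) = 476423$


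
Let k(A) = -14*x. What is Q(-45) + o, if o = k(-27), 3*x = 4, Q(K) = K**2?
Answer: 6019/3 ≈ 2006.3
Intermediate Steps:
x = 4/3 (x = (1/3)*4 = 4/3 ≈ 1.3333)
k(A) = -56/3 (k(A) = -14*4/3 = -56/3)
o = -56/3 ≈ -18.667
Q(-45) + o = (-45)**2 - 56/3 = 2025 - 56/3 = 6019/3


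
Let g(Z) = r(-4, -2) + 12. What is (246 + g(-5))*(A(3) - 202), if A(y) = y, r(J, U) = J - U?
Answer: -50944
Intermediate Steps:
g(Z) = 10 (g(Z) = (-4 - 1*(-2)) + 12 = (-4 + 2) + 12 = -2 + 12 = 10)
(246 + g(-5))*(A(3) - 202) = (246 + 10)*(3 - 202) = 256*(-199) = -50944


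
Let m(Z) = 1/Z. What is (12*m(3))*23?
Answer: 92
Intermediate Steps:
(12*m(3))*23 = (12/3)*23 = (12*(⅓))*23 = 4*23 = 92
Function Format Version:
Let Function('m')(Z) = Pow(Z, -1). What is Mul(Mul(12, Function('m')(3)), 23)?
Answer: 92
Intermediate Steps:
Mul(Mul(12, Function('m')(3)), 23) = Mul(Mul(12, Pow(3, -1)), 23) = Mul(Mul(12, Rational(1, 3)), 23) = Mul(4, 23) = 92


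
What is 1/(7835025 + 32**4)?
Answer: 1/8883601 ≈ 1.1257e-7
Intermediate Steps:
1/(7835025 + 32**4) = 1/(7835025 + 1048576) = 1/8883601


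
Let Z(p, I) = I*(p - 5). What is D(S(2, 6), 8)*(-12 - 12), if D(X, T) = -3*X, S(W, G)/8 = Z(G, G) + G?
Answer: 6912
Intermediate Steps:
Z(p, I) = I*(-5 + p)
S(W, G) = 8*G + 8*G*(-5 + G) (S(W, G) = 8*(G*(-5 + G) + G) = 8*(G + G*(-5 + G)) = 8*G + 8*G*(-5 + G))
D(S(2, 6), 8)*(-12 - 12) = (-24*6*(-4 + 6))*(-12 - 12) = -24*6*2*(-24) = -3*96*(-24) = -288*(-24) = 6912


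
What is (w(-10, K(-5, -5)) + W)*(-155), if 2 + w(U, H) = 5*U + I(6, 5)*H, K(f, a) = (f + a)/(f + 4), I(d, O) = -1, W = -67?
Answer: 19995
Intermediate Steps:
K(f, a) = (a + f)/(4 + f)
w(U, H) = -2 - H + 5*U (w(U, H) = -2 + (5*U - H) = -2 + (-H + 5*U) = -2 - H + 5*U)
(w(-10, K(-5, -5)) + W)*(-155) = ((-2 - (-5 - 5)/(4 - 5) + 5*(-10)) - 67)*(-155) = ((-2 - (-10)/(-1) - 50) - 67)*(-155) = ((-2 - (-1)*(-10) - 50) - 67)*(-155) = ((-2 - 1*10 - 50) - 67)*(-155) = ((-2 - 10 - 50) - 67)*(-155) = (-62 - 67)*(-155) = -129*(-155) = 19995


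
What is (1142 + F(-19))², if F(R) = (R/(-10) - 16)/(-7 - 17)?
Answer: 8355239649/6400 ≈ 1.3055e+6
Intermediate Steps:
F(R) = ⅔ + R/240 (F(R) = (R*(-⅒) - 16)/(-24) = (-R/10 - 16)*(-1/24) = (-16 - R/10)*(-1/24) = ⅔ + R/240)
(1142 + F(-19))² = (1142 + (⅔ + (1/240)*(-19)))² = (1142 + (⅔ - 19/240))² = (1142 + 47/80)² = (91407/80)² = 8355239649/6400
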